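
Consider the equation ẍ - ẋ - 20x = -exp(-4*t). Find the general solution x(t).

Characteristic equation r² - r - 20 = 0 factors as (r + 4)(r - 5) = 0, so r = -4, 5.
Hence x_h = C1*exp(-4*t) + C2*exp(5*t).
Since exp(-4*t) solves the homogeneous equation (r = -4 is a root of multiplicity 1), multiply the trial by t. Try x_p = A*t*exp(-4*t). Substituting into the equation and dividing by exp(-4*t) gives A = 1/9, so x_p = t*exp(-4*t)/9.

x = C1*exp(-4*t) + C2*exp(5*t) + t*exp(-4*t)/9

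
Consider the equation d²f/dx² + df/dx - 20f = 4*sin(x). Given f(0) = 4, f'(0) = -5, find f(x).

f = -42*sin(x)/221 - 2*cos(x)/221 + 259*exp(4*x)/153 + 271*exp(-5*x)/117

Characteristic equation r² + r - 20 = 0 factors as (r - 4)(r + 5) = 0, so r = 4, -5.
Hence f_h = C1*exp(4*x) + C2*exp(-5*x).
Try f_p = A*cos(x) + B*sin(x). Substituting and equating the coefficients of cos(x) and sin(x) gives A = -2/221, B = -42/221, so f_p = -42*sin(x)/221 - 2*cos(x)/221.
General solution: f = -42*sin(x)/221 - 2*cos(x)/221 + C1*exp(4*x) + C2*exp(-5*x).
Apply the initial conditions: f(0) = -2/221 + C1 + C2 = 4 and f'(0) = -42/221 - 5*C2 + 4*C1 = -5. Solving gives C1 = 259/153, C2 = 271/117.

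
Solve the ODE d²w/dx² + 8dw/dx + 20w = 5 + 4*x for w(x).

w = 17/100 + x/5 + C1*cos(2*x)*exp(-4*x) + C2*exp(-4*x)*sin(2*x)

Characteristic equation r² + 8r + 20 = 0 has discriminant (8)² - 4·(20) = -16 < 0, so r = -4 ± 2i.
Hence w_h = C1*cos(2*x)*exp(-4*x) + C2*exp(-4*x)*sin(2*x).
For the particular solution try w_p = A0 + A1*x. Substituting and matching coefficients of each power of x gives A0 = 17/100, A1 = 1/5, so w_p = 17/100 + x/5.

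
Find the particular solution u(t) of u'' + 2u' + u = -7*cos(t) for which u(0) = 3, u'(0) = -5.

Characteristic equation r² + 2r + 1 = 0 has discriminant (2)² - 4·(1) = 0, so r = -1 is a repeated root.
Hence u_h = (C1 + C2*t)*exp(-t).
Try u_p = A*cos(t) + B*sin(t). Substituting and equating the coefficients of cos(t) and sin(t) gives A = 0, B = -7/2, so u_p = -7*sin(t)/2.
General solution: u = -7*sin(t)/2 + C1*exp(-t) + C2*t*exp(-t).
Apply the initial conditions: u(0) = C1 = 3 and u'(0) = -7/2 + C2 - C1 = -5. Solving gives C1 = 3, C2 = 3/2.

u = 3*exp(-t) - 7*sin(t)/2 + 3*t*exp(-t)/2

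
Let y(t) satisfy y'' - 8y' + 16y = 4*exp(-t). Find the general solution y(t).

Characteristic equation r² - 8r + 16 = 0 has discriminant (-8)² - 4·(16) = 0, so r = 4 is a repeated root.
Hence y_h = (C1 + C2*t)*exp(4*t).
Try y_p = A*exp(-t). Substituting into the equation and dividing by exp(-t) gives A = 4/25, so y_p = 4*exp(-t)/25.

y = 4*exp(-t)/25 + C1*exp(4*t) + C2*t*exp(4*t)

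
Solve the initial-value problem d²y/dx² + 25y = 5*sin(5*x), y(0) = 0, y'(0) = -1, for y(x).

Characteristic equation r² + 25 = 0 has discriminant (0)² - 4·(25) = -100 < 0, so r = ± 5i.
Hence y_h = C1*cos(5*x) + C2*sin(5*x).
Since ±5i are characteristic roots, multiply the trial by x. Try y_p = x*(A*cos(5*x) + B*sin(5*x)). Substituting and equating the coefficients of cos(5x) and sin(5x) gives A = -1/2, B = 0, so y_p = -x*cos(5*x)/2.
General solution: y = C1*cos(5*x) + C2*sin(5*x) - x*cos(5*x)/2.
Apply the initial conditions: y(0) = C1 = 0 and y'(0) = -1/2 + 5*C2 = -1. Solving gives C1 = 0, C2 = -1/10.

y = -sin(5*x)/10 - x*cos(5*x)/2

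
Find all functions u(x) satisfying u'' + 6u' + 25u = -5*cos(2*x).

Characteristic equation r² + 6r + 25 = 0 has discriminant (6)² - 4·(25) = -64 < 0, so r = -3 ± 4i.
Hence u_h = C1*cos(4*x)*exp(-3*x) + C2*exp(-3*x)*sin(4*x).
Try u_p = A*cos(2*x) + B*sin(2*x). Substituting and equating the coefficients of cos(2x) and sin(2x) gives A = -7/39, B = -4/39, so u_p = -7*cos(2*x)/39 - 4*sin(2*x)/39.

u = -7*cos(2*x)/39 - 4*sin(2*x)/39 + C1*cos(4*x)*exp(-3*x) + C2*exp(-3*x)*sin(4*x)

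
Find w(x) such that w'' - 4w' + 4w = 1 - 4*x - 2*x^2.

w = -3/2 - 2*x - x**2/2 + C1*exp(2*x) + C2*x*exp(2*x)

Characteristic equation r² - 4r + 4 = 0 has discriminant (-4)² - 4·(4) = 0, so r = 2 is a repeated root.
Hence w_h = (C1 + C2*x)*exp(2*x).
For the particular solution try w_p = A0 + A1*x + A2*x^2. Substituting and matching coefficients of each power of x gives A0 = -3/2, A1 = -2, A2 = -1/2, so w_p = -3/2 - 2*x - x^2/2.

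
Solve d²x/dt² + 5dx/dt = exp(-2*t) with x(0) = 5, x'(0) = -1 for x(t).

Characteristic equation r² + 5r = 0 factors as (r + 5)r = 0, so r = -5, 0.
Hence x_h = C1*exp(-5*t) + C2.
Try x_p = A*exp(-2*t). Substituting into the equation and dividing by exp(-2*t) gives A = -1/6, so x_p = -exp(-2*t)/6.
General solution: x = C2 - exp(-2*t)/6 + C1*exp(-5*t).
Apply the initial conditions: x(0) = -1/6 + C1 + C2 = 5 and x'(0) = 1/3 - 5*C1 = -1. Solving gives C1 = 4/15, C2 = 49/10.

x = 49/10 - exp(-2*t)/6 + 4*exp(-5*t)/15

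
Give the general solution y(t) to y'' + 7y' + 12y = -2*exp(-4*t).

Characteristic equation r² + 7r + 12 = 0 factors as (r + 4)(r + 3) = 0, so r = -4, -3.
Hence y_h = C1*exp(-4*t) + C2*exp(-3*t).
Since exp(-4*t) solves the homogeneous equation (r = -4 is a root of multiplicity 1), multiply the trial by t. Try y_p = A*t*exp(-4*t). Substituting into the equation and dividing by exp(-4*t) gives A = 2, so y_p = 2*t*exp(-4*t).

y = C1*exp(-4*t) + C2*exp(-3*t) + 2*t*exp(-4*t)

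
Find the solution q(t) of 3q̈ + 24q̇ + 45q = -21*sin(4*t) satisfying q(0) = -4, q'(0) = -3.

Divide through by 3: q'' + 8q' + 15q = -7*sin(4*t).
Characteristic equation r² + 8r + 15 = 0 factors as (r + 5)(r + 3) = 0, so r = -5, -3.
Hence q_h = C1*exp(-5*t) + C2*exp(-3*t).
Try q_p = A*cos(4*t) + B*sin(4*t). Substituting and equating the coefficients of cos(4t) and sin(4t) gives A = 224/1025, B = 7/1025, so q_p = 7*sin(4*t)/1025 + 224*cos(4*t)/1025.
General solution: q = 7*sin(4*t)/1025 + 224*cos(4*t)/1025 + C1*exp(-5*t) + C2*exp(-3*t).
Apply the initial conditions: q(0) = 224/1025 + C1 + C2 = -4 and q'(0) = 28/1025 - 5*C1 - 3*C2 = -3. Solving gives C1 = 643/82, C2 = -603/50.

q = -603*exp(-3*t)/50 + 7*sin(4*t)/1025 + 224*cos(4*t)/1025 + 643*exp(-5*t)/82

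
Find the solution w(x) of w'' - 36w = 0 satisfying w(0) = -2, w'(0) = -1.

Characteristic equation r² - 36 = 0 factors as (r - 6)(r + 6) = 0, so r = 6, -6.
Hence w_h = C1*exp(6*x) + C2*exp(-6*x).
Apply the initial conditions: w(0) = C1 + C2 = -2 and w'(0) = -6*C2 + 6*C1 = -1. Solving gives C1 = -13/12, C2 = -11/12.

w = -13*exp(6*x)/12 - 11*exp(-6*x)/12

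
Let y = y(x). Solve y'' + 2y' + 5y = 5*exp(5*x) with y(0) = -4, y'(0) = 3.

y = exp(5*x)/8 - 33*cos(2*x)*exp(-x)/8 - 7*exp(-x)*sin(2*x)/8

Characteristic equation r² + 2r + 5 = 0 has discriminant (2)² - 4·(5) = -16 < 0, so r = -1 ± 2i.
Hence y_h = C1*cos(2*x)*exp(-x) + C2*exp(-x)*sin(2*x).
Try y_p = A*exp(5*x). Substituting into the equation and dividing by exp(5*x) gives A = 1/8, so y_p = exp(5*x)/8.
General solution: y = exp(5*x)/8 + C1*cos(2*x)*exp(-x) + C2*exp(-x)*sin(2*x).
Apply the initial conditions: y(0) = 1/8 + C1 = -4 and y'(0) = 5/8 - C1 + 2*C2 = 3. Solving gives C1 = -33/8, C2 = -7/8.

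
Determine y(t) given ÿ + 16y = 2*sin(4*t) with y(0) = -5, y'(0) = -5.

Characteristic equation r² + 16 = 0 has discriminant (0)² - 4·(16) = -64 < 0, so r = ± 4i.
Hence y_h = C1*cos(4*t) + C2*sin(4*t).
Since ±4i are characteristic roots, multiply the trial by t. Try y_p = t*(A*cos(4*t) + B*sin(4*t)). Substituting and equating the coefficients of cos(4t) and sin(4t) gives A = -1/4, B = 0, so y_p = -t*cos(4*t)/4.
General solution: y = C1*cos(4*t) + C2*sin(4*t) - t*cos(4*t)/4.
Apply the initial conditions: y(0) = C1 = -5 and y'(0) = -1/4 + 4*C2 = -5. Solving gives C1 = -5, C2 = -19/16.

y = -5*cos(4*t) - 19*sin(4*t)/16 - t*cos(4*t)/4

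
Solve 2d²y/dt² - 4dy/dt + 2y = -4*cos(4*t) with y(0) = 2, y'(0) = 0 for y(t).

Divide through by 2: y'' - 2y' + y = -2*cos(4*t).
Characteristic equation r² - 2r + 1 = 0 has discriminant (-2)² - 4·(1) = 0, so r = 1 is a repeated root.
Hence y_h = (C1 + C2*t)*exp(t).
Try y_p = A*cos(4*t) + B*sin(4*t). Substituting and equating the coefficients of cos(4t) and sin(4t) gives A = 30/289, B = 16/289, so y_p = 16*sin(4*t)/289 + 30*cos(4*t)/289.
General solution: y = 16*sin(4*t)/289 + 30*cos(4*t)/289 + C1*exp(t) + C2*t*exp(t).
Apply the initial conditions: y(0) = 30/289 + C1 = 2 and y'(0) = 64/289 + C1 + C2 = 0. Solving gives C1 = 548/289, C2 = -36/17.

y = 16*sin(4*t)/289 + 30*cos(4*t)/289 + 548*exp(t)/289 - 36*t*exp(t)/17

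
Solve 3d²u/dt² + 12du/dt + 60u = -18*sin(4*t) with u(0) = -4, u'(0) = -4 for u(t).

Divide through by 3: u'' + 4u' + 20u = -6*sin(4*t).
Characteristic equation r² + 4r + 20 = 0 has discriminant (4)² - 4·(20) = -64 < 0, so r = -2 ± 4i.
Hence u_h = C1*cos(4*t)*exp(-2*t) + C2*exp(-2*t)*sin(4*t).
Try u_p = A*cos(4*t) + B*sin(4*t). Substituting and equating the coefficients of cos(4t) and sin(4t) gives A = 6/17, B = -3/34, so u_p = -3*sin(4*t)/34 + 6*cos(4*t)/17.
General solution: u = -3*sin(4*t)/34 + 6*cos(4*t)/17 + C1*cos(4*t)*exp(-2*t) + C2*exp(-2*t)*sin(4*t).
Apply the initial conditions: u(0) = 6/17 + C1 = -4 and u'(0) = -6/17 - 2*C1 + 4*C2 = -4. Solving gives C1 = -74/17, C2 = -105/34.

u = -3*sin(4*t)/34 + 6*cos(4*t)/17 - 105*exp(-2*t)*sin(4*t)/34 - 74*cos(4*t)*exp(-2*t)/17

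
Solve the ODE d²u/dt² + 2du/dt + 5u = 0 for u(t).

u = C1*cos(2*t)*exp(-t) + C2*exp(-t)*sin(2*t)

Characteristic equation r² + 2r + 5 = 0 has discriminant (2)² - 4·(5) = -16 < 0, so r = -1 ± 2i.
Hence u_h = C1*cos(2*t)*exp(-t) + C2*exp(-t)*sin(2*t).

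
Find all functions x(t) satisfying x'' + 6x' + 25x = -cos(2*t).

x = -7*cos(2*t)/195 - 4*sin(2*t)/195 + C1*cos(4*t)*exp(-3*t) + C2*exp(-3*t)*sin(4*t)

Characteristic equation r² + 6r + 25 = 0 has discriminant (6)² - 4·(25) = -64 < 0, so r = -3 ± 4i.
Hence x_h = C1*cos(4*t)*exp(-3*t) + C2*exp(-3*t)*sin(4*t).
Try x_p = A*cos(2*t) + B*sin(2*t). Substituting and equating the coefficients of cos(2t) and sin(2t) gives A = -7/195, B = -4/195, so x_p = -7*cos(2*t)/195 - 4*sin(2*t)/195.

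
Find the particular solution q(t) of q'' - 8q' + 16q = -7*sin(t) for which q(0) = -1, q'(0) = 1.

Characteristic equation r² - 8r + 16 = 0 has discriminant (-8)² - 4·(16) = 0, so r = 4 is a repeated root.
Hence q_h = (C1 + C2*t)*exp(4*t).
Try q_p = A*cos(t) + B*sin(t). Substituting and equating the coefficients of cos(t) and sin(t) gives A = -56/289, B = -105/289, so q_p = -105*sin(t)/289 - 56*cos(t)/289.
General solution: q = -105*sin(t)/289 - 56*cos(t)/289 + C1*exp(4*t) + C2*t*exp(4*t).
Apply the initial conditions: q(0) = -56/289 + C1 = -1 and q'(0) = -105/289 + C2 + 4*C1 = 1. Solving gives C1 = -233/289, C2 = 78/17.

q = -233*exp(4*t)/289 - 105*sin(t)/289 - 56*cos(t)/289 + 78*t*exp(4*t)/17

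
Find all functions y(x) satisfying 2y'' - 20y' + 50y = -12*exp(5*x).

y = C1*exp(5*x) - 3*x**2*exp(5*x) + C2*x*exp(5*x)

Divide through by 2: y'' - 10y' + 25y = -6*exp(5*x).
Characteristic equation r² - 10r + 25 = 0 has discriminant (-10)² - 4·(25) = 0, so r = 5 is a repeated root.
Hence y_h = (C1 + C2*x)*exp(5*x).
Since exp(5*x) solves the homogeneous equation (r = 5 is a root of multiplicity 2), multiply the trial by x^2. Try y_p = A*x^2*exp(5*x). Substituting into the equation and dividing by exp(5*x) gives A = -3, so y_p = -3*x^2*exp(5*x).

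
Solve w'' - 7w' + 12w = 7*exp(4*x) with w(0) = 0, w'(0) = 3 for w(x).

w = -4*exp(4*x) + 4*exp(3*x) + 7*x*exp(4*x)

Characteristic equation r² - 7r + 12 = 0 factors as (r - 3)(r - 4) = 0, so r = 3, 4.
Hence w_h = C1*exp(3*x) + C2*exp(4*x).
Since exp(4*x) solves the homogeneous equation (r = 4 is a root of multiplicity 1), multiply the trial by x. Try w_p = A*x*exp(4*x). Substituting into the equation and dividing by exp(4*x) gives A = 7, so w_p = 7*x*exp(4*x).
General solution: w = C1*exp(3*x) + C2*exp(4*x) + 7*x*exp(4*x).
Apply the initial conditions: w(0) = C1 + C2 = 0 and w'(0) = 7 + 3*C1 + 4*C2 = 3. Solving gives C1 = 4, C2 = -4.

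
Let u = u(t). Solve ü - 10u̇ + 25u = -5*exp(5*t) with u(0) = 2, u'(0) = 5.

u = 2*exp(5*t) - 5*t*exp(5*t) - 5*t**2*exp(5*t)/2

Characteristic equation r² - 10r + 25 = 0 has discriminant (-10)² - 4·(25) = 0, so r = 5 is a repeated root.
Hence u_h = (C1 + C2*t)*exp(5*t).
Since exp(5*t) solves the homogeneous equation (r = 5 is a root of multiplicity 2), multiply the trial by t^2. Try u_p = A*t^2*exp(5*t). Substituting into the equation and dividing by exp(5*t) gives A = -5/2, so u_p = -5*t^2*exp(5*t)/2.
General solution: u = C1*exp(5*t) - 5*t^2*exp(5*t)/2 + C2*t*exp(5*t).
Apply the initial conditions: u(0) = C1 = 2 and u'(0) = C2 + 5*C1 = 5. Solving gives C1 = 2, C2 = -5.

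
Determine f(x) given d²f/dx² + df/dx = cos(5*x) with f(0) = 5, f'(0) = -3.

f = 2 - cos(5*x)/26 + sin(5*x)/130 + 79*exp(-x)/26

Characteristic equation r² + r = 0 factors as (r + 1)r = 0, so r = -1, 0.
Hence f_h = C1*exp(-x) + C2.
Try f_p = A*cos(5*x) + B*sin(5*x). Substituting and equating the coefficients of cos(5x) and sin(5x) gives A = -1/26, B = 1/130, so f_p = -cos(5*x)/26 + sin(5*x)/130.
General solution: f = C2 - cos(5*x)/26 + sin(5*x)/130 + C1*exp(-x).
Apply the initial conditions: f(0) = -1/26 + C1 + C2 = 5 and f'(0) = 1/26 - C1 = -3. Solving gives C1 = 79/26, C2 = 2.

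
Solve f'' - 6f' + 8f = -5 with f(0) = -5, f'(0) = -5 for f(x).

Characteristic equation r² - 6r + 8 = 0 factors as (r - 2)(r - 4) = 0, so r = 2, 4.
Hence f_h = C1*exp(2*x) + C2*exp(4*x).
For the particular solution try f_p = A0. Substituting and matching coefficients of each power of x gives A0 = -5/8, so f_p = -5/8.
General solution: f = -5/8 + C1*exp(2*x) + C2*exp(4*x).
Apply the initial conditions: f(0) = -5/8 + C1 + C2 = -5 and f'(0) = 2*C1 + 4*C2 = -5. Solving gives C1 = -25/4, C2 = 15/8.

f = -5/8 - 25*exp(2*x)/4 + 15*exp(4*x)/8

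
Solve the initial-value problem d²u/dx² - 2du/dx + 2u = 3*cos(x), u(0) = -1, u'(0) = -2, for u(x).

Characteristic equation r² - 2r + 2 = 0 has discriminant (-2)² - 4·(2) = -4 < 0, so r = 1 ± i.
Hence u_h = C1*cos(x)*exp(x) + C2*exp(x)*sin(x).
Try u_p = A*cos(x) + B*sin(x). Substituting and equating the coefficients of cos(x) and sin(x) gives A = 3/5, B = -6/5, so u_p = -6*sin(x)/5 + 3*cos(x)/5.
General solution: u = -6*sin(x)/5 + 3*cos(x)/5 + C1*cos(x)*exp(x) + C2*exp(x)*sin(x).
Apply the initial conditions: u(0) = 3/5 + C1 = -1 and u'(0) = -6/5 + C1 + C2 = -2. Solving gives C1 = -8/5, C2 = 4/5.

u = -6*sin(x)/5 + 3*cos(x)/5 - 8*cos(x)*exp(x)/5 + 4*exp(x)*sin(x)/5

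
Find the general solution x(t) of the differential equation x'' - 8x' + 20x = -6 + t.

Characteristic equation r² - 8r + 20 = 0 has discriminant (-8)² - 4·(20) = -16 < 0, so r = 4 ± 2i.
Hence x_h = C1*cos(2*t)*exp(4*t) + C2*exp(4*t)*sin(2*t).
For the particular solution try x_p = A0 + A1*t. Substituting and matching coefficients of each power of t gives A0 = -7/25, A1 = 1/20, so x_p = -7/25 + t/20.

x = -7/25 + t/20 + C1*cos(2*t)*exp(4*t) + C2*exp(4*t)*sin(2*t)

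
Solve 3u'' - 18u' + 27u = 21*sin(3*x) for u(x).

Divide through by 3: u'' - 6u' + 9u = 7*sin(3*x).
Characteristic equation r² - 6r + 9 = 0 has discriminant (-6)² - 4·(9) = 0, so r = 3 is a repeated root.
Hence u_h = (C1 + C2*x)*exp(3*x).
Try u_p = A*cos(3*x) + B*sin(3*x). Substituting and equating the coefficients of cos(3x) and sin(3x) gives A = 7/18, B = 0, so u_p = 7*cos(3*x)/18.

u = 7*cos(3*x)/18 + C1*exp(3*x) + C2*x*exp(3*x)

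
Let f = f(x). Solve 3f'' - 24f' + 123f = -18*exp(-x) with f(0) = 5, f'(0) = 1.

Divide through by 3: f'' - 8f' + 41f = -6*exp(-x).
Characteristic equation r² - 8r + 41 = 0 has discriminant (-8)² - 4·(41) = -100 < 0, so r = 4 ± 5i.
Hence f_h = C1*cos(5*x)*exp(4*x) + C2*exp(4*x)*sin(5*x).
Try f_p = A*exp(-x). Substituting into the equation and dividing by exp(-x) gives A = -3/25, so f_p = -3*exp(-x)/25.
General solution: f = -3*exp(-x)/25 + C1*cos(5*x)*exp(4*x) + C2*exp(4*x)*sin(5*x).
Apply the initial conditions: f(0) = -3/25 + C1 = 5 and f'(0) = 3/25 + 4*C1 + 5*C2 = 1. Solving gives C1 = 128/25, C2 = -98/25.

f = -3*exp(-x)/25 - 98*exp(4*x)*sin(5*x)/25 + 128*cos(5*x)*exp(4*x)/25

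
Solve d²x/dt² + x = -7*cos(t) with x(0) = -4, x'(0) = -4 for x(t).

Characteristic equation r² + 1 = 0 has discriminant (0)² - 4·(1) = -4 < 0, so r = ± i.
Hence x_h = C1*cos(t) + C2*sin(t).
Since ±1i are characteristic roots, multiply the trial by t. Try x_p = t*(A*cos(t) + B*sin(t)). Substituting and equating the coefficients of cos(t) and sin(t) gives A = 0, B = -7/2, so x_p = -7*t*sin(t)/2.
General solution: x = C1*cos(t) + C2*sin(t) - 7*t*sin(t)/2.
Apply the initial conditions: x(0) = C1 = -4 and x'(0) = C2 = -4. Solving gives C1 = -4, C2 = -4.

x = -4*cos(t) - 4*sin(t) - 7*t*sin(t)/2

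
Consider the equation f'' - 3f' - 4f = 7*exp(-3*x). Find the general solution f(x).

f = exp(-3*x)/2 + C1*exp(-x) + C2*exp(4*x)

Characteristic equation r² - 3r - 4 = 0 factors as (r + 1)(r - 4) = 0, so r = -1, 4.
Hence f_h = C1*exp(-x) + C2*exp(4*x).
Try f_p = A*exp(-3*x). Substituting into the equation and dividing by exp(-3*x) gives A = 1/2, so f_p = exp(-3*x)/2.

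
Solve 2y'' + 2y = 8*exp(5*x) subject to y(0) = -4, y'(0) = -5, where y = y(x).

y = -75*sin(x)/13 - 54*cos(x)/13 + 2*exp(5*x)/13

Divide through by 2: y'' + y = 4*exp(5*x).
Characteristic equation r² + 1 = 0 has discriminant (0)² - 4·(1) = -4 < 0, so r = ± i.
Hence y_h = C1*cos(x) + C2*sin(x).
Try y_p = A*exp(5*x). Substituting into the equation and dividing by exp(5*x) gives A = 2/13, so y_p = 2*exp(5*x)/13.
General solution: y = 2*exp(5*x)/13 + C1*cos(x) + C2*sin(x).
Apply the initial conditions: y(0) = 2/13 + C1 = -4 and y'(0) = 10/13 + C2 = -5. Solving gives C1 = -54/13, C2 = -75/13.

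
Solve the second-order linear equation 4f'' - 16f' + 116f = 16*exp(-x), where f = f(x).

f = 2*exp(-x)/17 + C1*cos(5*x)*exp(2*x) + C2*exp(2*x)*sin(5*x)

Divide through by 4: f'' - 4f' + 29f = 4*exp(-x).
Characteristic equation r² - 4r + 29 = 0 has discriminant (-4)² - 4·(29) = -100 < 0, so r = 2 ± 5i.
Hence f_h = C1*cos(5*x)*exp(2*x) + C2*exp(2*x)*sin(5*x).
Try f_p = A*exp(-x). Substituting into the equation and dividing by exp(-x) gives A = 2/17, so f_p = 2*exp(-x)/17.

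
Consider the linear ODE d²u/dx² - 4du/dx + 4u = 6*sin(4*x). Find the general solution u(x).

Characteristic equation r² - 4r + 4 = 0 has discriminant (-4)² - 4·(4) = 0, so r = 2 is a repeated root.
Hence u_h = (C1 + C2*x)*exp(2*x).
Try u_p = A*cos(4*x) + B*sin(4*x). Substituting and equating the coefficients of cos(4x) and sin(4x) gives A = 6/25, B = -9/50, so u_p = -9*sin(4*x)/50 + 6*cos(4*x)/25.

u = -9*sin(4*x)/50 + 6*cos(4*x)/25 + C1*exp(2*x) + C2*x*exp(2*x)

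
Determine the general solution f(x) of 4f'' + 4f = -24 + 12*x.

Divide through by 4: f'' + f = -6 + 3*x.
Characteristic equation r² + 1 = 0 has discriminant (0)² - 4·(1) = -4 < 0, so r = ± i.
Hence f_h = C1*cos(x) + C2*sin(x).
For the particular solution try f_p = A0 + A1*x. Substituting and matching coefficients of each power of x gives A0 = -6, A1 = 3, so f_p = -6 + 3*x.

f = -6 + 3*x + C1*cos(x) + C2*sin(x)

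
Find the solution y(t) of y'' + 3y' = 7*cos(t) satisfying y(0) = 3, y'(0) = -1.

y = 8/3 - 7*cos(t)/10 + 21*sin(t)/10 + 31*exp(-3*t)/30

Characteristic equation r² + 3r = 0 factors as (r + 3)r = 0, so r = -3, 0.
Hence y_h = C1*exp(-3*t) + C2.
Try y_p = A*cos(t) + B*sin(t). Substituting and equating the coefficients of cos(t) and sin(t) gives A = -7/10, B = 21/10, so y_p = -7*cos(t)/10 + 21*sin(t)/10.
General solution: y = C2 - 7*cos(t)/10 + 21*sin(t)/10 + C1*exp(-3*t).
Apply the initial conditions: y(0) = -7/10 + C1 + C2 = 3 and y'(0) = 21/10 - 3*C1 = -1. Solving gives C1 = 31/30, C2 = 8/3.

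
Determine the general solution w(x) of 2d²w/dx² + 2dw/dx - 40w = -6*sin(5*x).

w = 3*cos(5*x)/410 + 27*sin(5*x)/410 + C1*exp(4*x) + C2*exp(-5*x)

Divide through by 2: w'' + w' - 20w = -3*sin(5*x).
Characteristic equation r² + r - 20 = 0 factors as (r - 4)(r + 5) = 0, so r = 4, -5.
Hence w_h = C1*exp(4*x) + C2*exp(-5*x).
Try w_p = A*cos(5*x) + B*sin(5*x). Substituting and equating the coefficients of cos(5x) and sin(5x) gives A = 3/410, B = 27/410, so w_p = 3*cos(5*x)/410 + 27*sin(5*x)/410.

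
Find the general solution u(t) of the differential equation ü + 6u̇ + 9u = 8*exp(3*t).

Characteristic equation r² + 6r + 9 = 0 has discriminant (6)² - 4·(9) = 0, so r = -3 is a repeated root.
Hence u_h = (C1 + C2*t)*exp(-3*t).
Try u_p = A*exp(3*t). Substituting into the equation and dividing by exp(3*t) gives A = 2/9, so u_p = 2*exp(3*t)/9.

u = 2*exp(3*t)/9 + C1*exp(-3*t) + C2*t*exp(-3*t)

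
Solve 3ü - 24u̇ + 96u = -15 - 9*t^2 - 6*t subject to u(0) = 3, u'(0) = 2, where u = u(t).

u = -91/512 - 7*t/64 - 3*t**2/32 - 1357*exp(4*t)*sin(4*t)/512 + 1627*cos(4*t)*exp(4*t)/512

Divide through by 3: u'' - 8u' + 32u = -5 - 3*t^2 - 2*t.
Characteristic equation r² - 8r + 32 = 0 has discriminant (-8)² - 4·(32) = -64 < 0, so r = 4 ± 4i.
Hence u_h = C1*cos(4*t)*exp(4*t) + C2*exp(4*t)*sin(4*t).
For the particular solution try u_p = A0 + A1*t + A2*t^2. Substituting and matching coefficients of each power of t gives A0 = -91/512, A1 = -7/64, A2 = -3/32, so u_p = -91/512 - 7*t/64 - 3*t^2/32.
General solution: u = -91/512 - 7*t/64 - 3*t^2/32 + C1*cos(4*t)*exp(4*t) + C2*exp(4*t)*sin(4*t).
Apply the initial conditions: u(0) = -91/512 + C1 = 3 and u'(0) = -7/64 + 4*C1 + 4*C2 = 2. Solving gives C1 = 1627/512, C2 = -1357/512.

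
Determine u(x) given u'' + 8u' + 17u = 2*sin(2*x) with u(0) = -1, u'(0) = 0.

Characteristic equation r² + 8r + 17 = 0 has discriminant (8)² - 4·(17) = -4 < 0, so r = -4 ± i.
Hence u_h = C1*cos(x)*exp(-4*x) + C2*exp(-4*x)*sin(x).
Try u_p = A*cos(2*x) + B*sin(2*x). Substituting and equating the coefficients of cos(2x) and sin(2x) gives A = -32/425, B = 26/425, so u_p = -32*cos(2*x)/425 + 26*sin(2*x)/425.
General solution: u = -32*cos(2*x)/425 + 26*sin(2*x)/425 + C1*cos(x)*exp(-4*x) + C2*exp(-4*x)*sin(x).
Apply the initial conditions: u(0) = -32/425 + C1 = -1 and u'(0) = 52/425 + C2 - 4*C1 = 0. Solving gives C1 = -393/425, C2 = -1624/425.

u = -32*cos(2*x)/425 + 26*sin(2*x)/425 - 1624*exp(-4*x)*sin(x)/425 - 393*cos(x)*exp(-4*x)/425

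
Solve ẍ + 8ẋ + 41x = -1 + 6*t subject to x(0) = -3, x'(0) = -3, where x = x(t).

x = -89/1681 + 6*t/41 - 5021*exp(-4*t)*sin(5*t)/1681 - 4954*cos(5*t)*exp(-4*t)/1681

Characteristic equation r² + 8r + 41 = 0 has discriminant (8)² - 4·(41) = -100 < 0, so r = -4 ± 5i.
Hence x_h = C1*cos(5*t)*exp(-4*t) + C2*exp(-4*t)*sin(5*t).
For the particular solution try x_p = A0 + A1*t. Substituting and matching coefficients of each power of t gives A0 = -89/1681, A1 = 6/41, so x_p = -89/1681 + 6*t/41.
General solution: x = -89/1681 + 6*t/41 + C1*cos(5*t)*exp(-4*t) + C2*exp(-4*t)*sin(5*t).
Apply the initial conditions: x(0) = -89/1681 + C1 = -3 and x'(0) = 6/41 - 4*C1 + 5*C2 = -3. Solving gives C1 = -4954/1681, C2 = -5021/1681.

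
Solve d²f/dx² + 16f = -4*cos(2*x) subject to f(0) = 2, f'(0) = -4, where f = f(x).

f = -sin(4*x) - cos(2*x)/3 + 7*cos(4*x)/3

Characteristic equation r² + 16 = 0 has discriminant (0)² - 4·(16) = -64 < 0, so r = ± 4i.
Hence f_h = C1*cos(4*x) + C2*sin(4*x).
Try f_p = A*cos(2*x) + B*sin(2*x). Substituting and equating the coefficients of cos(2x) and sin(2x) gives A = -1/3, B = 0, so f_p = -cos(2*x)/3.
General solution: f = -cos(2*x)/3 + C1*cos(4*x) + C2*sin(4*x).
Apply the initial conditions: f(0) = -1/3 + C1 = 2 and f'(0) = 4*C2 = -4. Solving gives C1 = 7/3, C2 = -1.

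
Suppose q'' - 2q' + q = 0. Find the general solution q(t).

q = C1*exp(t) + C2*t*exp(t)

Characteristic equation r² - 2r + 1 = 0 has discriminant (-2)² - 4·(1) = 0, so r = 1 is a repeated root.
Hence q_h = (C1 + C2*t)*exp(t).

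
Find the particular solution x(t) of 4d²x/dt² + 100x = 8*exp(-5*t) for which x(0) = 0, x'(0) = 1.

Divide through by 4: x'' + 25x = 2*exp(-5*t).
Characteristic equation r² + 25 = 0 has discriminant (0)² - 4·(25) = -100 < 0, so r = ± 5i.
Hence x_h = C1*cos(5*t) + C2*sin(5*t).
Try x_p = A*exp(-5*t). Substituting into the equation and dividing by exp(-5*t) gives A = 1/25, so x_p = exp(-5*t)/25.
General solution: x = exp(-5*t)/25 + C1*cos(5*t) + C2*sin(5*t).
Apply the initial conditions: x(0) = 1/25 + C1 = 0 and x'(0) = -1/5 + 5*C2 = 1. Solving gives C1 = -1/25, C2 = 6/25.

x = -cos(5*t)/25 + exp(-5*t)/25 + 6*sin(5*t)/25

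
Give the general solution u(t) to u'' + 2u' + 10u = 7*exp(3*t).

Characteristic equation r² + 2r + 10 = 0 has discriminant (2)² - 4·(10) = -36 < 0, so r = -1 ± 3i.
Hence u_h = C1*cos(3*t)*exp(-t) + C2*exp(-t)*sin(3*t).
Try u_p = A*exp(3*t). Substituting into the equation and dividing by exp(3*t) gives A = 7/25, so u_p = 7*exp(3*t)/25.

u = 7*exp(3*t)/25 + C1*cos(3*t)*exp(-t) + C2*exp(-t)*sin(3*t)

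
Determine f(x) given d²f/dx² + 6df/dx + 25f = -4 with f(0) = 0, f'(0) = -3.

Characteristic equation r² + 6r + 25 = 0 has discriminant (6)² - 4·(25) = -64 < 0, so r = -3 ± 4i.
Hence f_h = C1*cos(4*x)*exp(-3*x) + C2*exp(-3*x)*sin(4*x).
For the particular solution try f_p = A0. Substituting and matching coefficients of each power of x gives A0 = -4/25, so f_p = -4/25.
General solution: f = -4/25 + C1*cos(4*x)*exp(-3*x) + C2*exp(-3*x)*sin(4*x).
Apply the initial conditions: f(0) = -4/25 + C1 = 0 and f'(0) = -3*C1 + 4*C2 = -3. Solving gives C1 = 4/25, C2 = -63/100.

f = -4/25 - 63*exp(-3*x)*sin(4*x)/100 + 4*cos(4*x)*exp(-3*x)/25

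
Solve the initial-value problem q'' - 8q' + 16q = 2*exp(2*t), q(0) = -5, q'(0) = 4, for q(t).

q = exp(2*t)/2 - 11*exp(4*t)/2 + 25*t*exp(4*t)

Characteristic equation r² - 8r + 16 = 0 has discriminant (-8)² - 4·(16) = 0, so r = 4 is a repeated root.
Hence q_h = (C1 + C2*t)*exp(4*t).
Try q_p = A*exp(2*t). Substituting into the equation and dividing by exp(2*t) gives A = 1/2, so q_p = exp(2*t)/2.
General solution: q = exp(2*t)/2 + C1*exp(4*t) + C2*t*exp(4*t).
Apply the initial conditions: q(0) = 1/2 + C1 = -5 and q'(0) = 1 + C2 + 4*C1 = 4. Solving gives C1 = -11/2, C2 = 25.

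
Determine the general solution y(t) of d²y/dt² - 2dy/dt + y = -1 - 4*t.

y = -9 - 4*t + C1*exp(t) + C2*t*exp(t)

Characteristic equation r² - 2r + 1 = 0 has discriminant (-2)² - 4·(1) = 0, so r = 1 is a repeated root.
Hence y_h = (C1 + C2*t)*exp(t).
For the particular solution try y_p = A0 + A1*t. Substituting and matching coefficients of each power of t gives A0 = -9, A1 = -4, so y_p = -9 - 4*t.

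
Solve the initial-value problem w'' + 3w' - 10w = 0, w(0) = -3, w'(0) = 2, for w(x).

w = -13*exp(2*x)/7 - 8*exp(-5*x)/7

Characteristic equation r² + 3r - 10 = 0 factors as (r - 2)(r + 5) = 0, so r = 2, -5.
Hence w_h = C1*exp(2*x) + C2*exp(-5*x).
Apply the initial conditions: w(0) = C1 + C2 = -3 and w'(0) = -5*C2 + 2*C1 = 2. Solving gives C1 = -13/7, C2 = -8/7.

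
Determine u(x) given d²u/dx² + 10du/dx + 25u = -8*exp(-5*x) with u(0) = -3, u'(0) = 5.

Characteristic equation r² + 10r + 25 = 0 has discriminant (10)² - 4·(25) = 0, so r = -5 is a repeated root.
Hence u_h = (C1 + C2*x)*exp(-5*x).
Since exp(-5*x) solves the homogeneous equation (r = -5 is a root of multiplicity 2), multiply the trial by x^2. Try u_p = A*x^2*exp(-5*x). Substituting into the equation and dividing by exp(-5*x) gives A = -4, so u_p = -4*x^2*exp(-5*x).
General solution: u = C1*exp(-5*x) - 4*x^2*exp(-5*x) + C2*x*exp(-5*x).
Apply the initial conditions: u(0) = C1 = -3 and u'(0) = C2 - 5*C1 = 5. Solving gives C1 = -3, C2 = -10.

u = -3*exp(-5*x) - 10*x*exp(-5*x) - 4*x**2*exp(-5*x)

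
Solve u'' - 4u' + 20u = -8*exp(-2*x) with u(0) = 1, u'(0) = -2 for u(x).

u = -exp(-2*x)/4 - 5*exp(2*x)*sin(4*x)/4 + 5*cos(4*x)*exp(2*x)/4

Characteristic equation r² - 4r + 20 = 0 has discriminant (-4)² - 4·(20) = -64 < 0, so r = 2 ± 4i.
Hence u_h = C1*cos(4*x)*exp(2*x) + C2*exp(2*x)*sin(4*x).
Try u_p = A*exp(-2*x). Substituting into the equation and dividing by exp(-2*x) gives A = -1/4, so u_p = -exp(-2*x)/4.
General solution: u = -exp(-2*x)/4 + C1*cos(4*x)*exp(2*x) + C2*exp(2*x)*sin(4*x).
Apply the initial conditions: u(0) = -1/4 + C1 = 1 and u'(0) = 1/2 + 2*C1 + 4*C2 = -2. Solving gives C1 = 5/4, C2 = -5/4.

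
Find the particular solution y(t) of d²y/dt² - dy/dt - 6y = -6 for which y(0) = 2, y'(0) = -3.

y = 1 - exp(3*t)/5 + 6*exp(-2*t)/5

Characteristic equation r² - r - 6 = 0 factors as (r - 3)(r + 2) = 0, so r = 3, -2.
Hence y_h = C1*exp(3*t) + C2*exp(-2*t).
For the particular solution try y_p = A0. Substituting and matching coefficients of each power of t gives A0 = 1, so y_p = 1.
General solution: y = 1 + C1*exp(3*t) + C2*exp(-2*t).
Apply the initial conditions: y(0) = 1 + C1 + C2 = 2 and y'(0) = -2*C2 + 3*C1 = -3. Solving gives C1 = -1/5, C2 = 6/5.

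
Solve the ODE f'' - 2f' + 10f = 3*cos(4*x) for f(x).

Characteristic equation r² - 2r + 10 = 0 has discriminant (-2)² - 4·(10) = -36 < 0, so r = 1 ± 3i.
Hence f_h = C1*cos(3*x)*exp(x) + C2*exp(x)*sin(3*x).
Try f_p = A*cos(4*x) + B*sin(4*x). Substituting and equating the coefficients of cos(4x) and sin(4x) gives A = -9/50, B = -6/25, so f_p = -9*cos(4*x)/50 - 6*sin(4*x)/25.

f = -9*cos(4*x)/50 - 6*sin(4*x)/25 + C1*cos(3*x)*exp(x) + C2*exp(x)*sin(3*x)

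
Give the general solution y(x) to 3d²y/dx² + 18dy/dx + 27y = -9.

y = -1/3 + C1*exp(-3*x) + C2*x*exp(-3*x)

Divide through by 3: y'' + 6y' + 9y = -3.
Characteristic equation r² + 6r + 9 = 0 has discriminant (6)² - 4·(9) = 0, so r = -3 is a repeated root.
Hence y_h = (C1 + C2*x)*exp(-3*x).
For the particular solution try y_p = A0. Substituting and matching coefficients of each power of x gives A0 = -1/3, so y_p = -1/3.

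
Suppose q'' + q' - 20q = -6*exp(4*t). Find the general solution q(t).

q = C1*exp(4*t) + C2*exp(-5*t) - 2*t*exp(4*t)/3

Characteristic equation r² + r - 20 = 0 factors as (r - 4)(r + 5) = 0, so r = 4, -5.
Hence q_h = C1*exp(4*t) + C2*exp(-5*t).
Since exp(4*t) solves the homogeneous equation (r = 4 is a root of multiplicity 1), multiply the trial by t. Try q_p = A*t*exp(4*t). Substituting into the equation and dividing by exp(4*t) gives A = -2/3, so q_p = -2*t*exp(4*t)/3.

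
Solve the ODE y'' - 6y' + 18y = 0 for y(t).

y = C1*cos(3*t)*exp(3*t) + C2*exp(3*t)*sin(3*t)

Characteristic equation r² - 6r + 18 = 0 has discriminant (-6)² - 4·(18) = -36 < 0, so r = 3 ± 3i.
Hence y_h = C1*cos(3*t)*exp(3*t) + C2*exp(3*t)*sin(3*t).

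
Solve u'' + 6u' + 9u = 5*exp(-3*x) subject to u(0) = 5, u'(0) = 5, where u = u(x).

Characteristic equation r² + 6r + 9 = 0 has discriminant (6)² - 4·(9) = 0, so r = -3 is a repeated root.
Hence u_h = (C1 + C2*x)*exp(-3*x).
Since exp(-3*x) solves the homogeneous equation (r = -3 is a root of multiplicity 2), multiply the trial by x^2. Try u_p = A*x^2*exp(-3*x). Substituting into the equation and dividing by exp(-3*x) gives A = 5/2, so u_p = 5*x^2*exp(-3*x)/2.
General solution: u = C1*exp(-3*x) + 5*x^2*exp(-3*x)/2 + C2*x*exp(-3*x).
Apply the initial conditions: u(0) = C1 = 5 and u'(0) = C2 - 3*C1 = 5. Solving gives C1 = 5, C2 = 20.

u = 5*exp(-3*x) + 20*x*exp(-3*x) + 5*x**2*exp(-3*x)/2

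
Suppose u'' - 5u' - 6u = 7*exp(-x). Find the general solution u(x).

u = C1*exp(6*x) + C2*exp(-x) - x*exp(-x)

Characteristic equation r² - 5r - 6 = 0 factors as (r - 6)(r + 1) = 0, so r = 6, -1.
Hence u_h = C1*exp(6*x) + C2*exp(-x).
Since exp(-x) solves the homogeneous equation (r = -1 is a root of multiplicity 1), multiply the trial by x. Try u_p = A*x*exp(-x). Substituting into the equation and dividing by exp(-x) gives A = -1, so u_p = -x*exp(-x).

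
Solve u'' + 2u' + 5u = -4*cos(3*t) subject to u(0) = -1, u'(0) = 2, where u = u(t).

Characteristic equation r² + 2r + 5 = 0 has discriminant (2)² - 4·(5) = -16 < 0, so r = -1 ± 2i.
Hence u_h = C1*cos(2*t)*exp(-t) + C2*exp(-t)*sin(2*t).
Try u_p = A*cos(3*t) + B*sin(3*t). Substituting and equating the coefficients of cos(3t) and sin(3t) gives A = 4/13, B = -6/13, so u_p = -6*sin(3*t)/13 + 4*cos(3*t)/13.
General solution: u = -6*sin(3*t)/13 + 4*cos(3*t)/13 + C1*cos(2*t)*exp(-t) + C2*exp(-t)*sin(2*t).
Apply the initial conditions: u(0) = 4/13 + C1 = -1 and u'(0) = -18/13 - C1 + 2*C2 = 2. Solving gives C1 = -17/13, C2 = 27/26.

u = -6*sin(3*t)/13 + 4*cos(3*t)/13 - 17*cos(2*t)*exp(-t)/13 + 27*exp(-t)*sin(2*t)/26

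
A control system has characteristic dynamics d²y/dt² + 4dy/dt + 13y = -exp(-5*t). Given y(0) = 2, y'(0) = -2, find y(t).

Characteristic equation r² + 4r + 13 = 0 has discriminant (4)² - 4·(13) = -36 < 0, so r = -2 ± 3i.
Hence y_h = C1*cos(3*t)*exp(-2*t) + C2*exp(-2*t)*sin(3*t).
Try y_p = A*exp(-5*t). Substituting into the equation and dividing by exp(-5*t) gives A = -1/18, so y_p = -exp(-5*t)/18.
General solution: y = -exp(-5*t)/18 + C1*cos(3*t)*exp(-2*t) + C2*exp(-2*t)*sin(3*t).
Apply the initial conditions: y(0) = -1/18 + C1 = 2 and y'(0) = 5/18 - 2*C1 + 3*C2 = -2. Solving gives C1 = 37/18, C2 = 11/18.

y = -exp(-5*t)/18 + 11*exp(-2*t)*sin(3*t)/18 + 37*cos(3*t)*exp(-2*t)/18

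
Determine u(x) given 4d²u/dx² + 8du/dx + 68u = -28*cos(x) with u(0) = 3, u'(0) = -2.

Divide through by 4: u'' + 2u' + 17u = -7*cos(x).
Characteristic equation r² + 2r + 17 = 0 has discriminant (2)² - 4·(17) = -64 < 0, so r = -1 ± 4i.
Hence u_h = C1*cos(4*x)*exp(-x) + C2*exp(-x)*sin(4*x).
Try u_p = A*cos(x) + B*sin(x). Substituting and equating the coefficients of cos(x) and sin(x) gives A = -28/65, B = -7/130, so u_p = -28*cos(x)/65 - 7*sin(x)/130.
General solution: u = -28*cos(x)/65 - 7*sin(x)/130 + C1*cos(4*x)*exp(-x) + C2*exp(-x)*sin(4*x).
Apply the initial conditions: u(0) = -28/65 + C1 = 3 and u'(0) = -7/130 - C1 + 4*C2 = -2. Solving gives C1 = 223/65, C2 = 193/520.

u = -28*cos(x)/65 - 7*sin(x)/130 + 193*exp(-x)*sin(4*x)/520 + 223*cos(4*x)*exp(-x)/65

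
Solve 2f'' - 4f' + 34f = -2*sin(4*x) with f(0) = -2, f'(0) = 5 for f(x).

f = -8*cos(4*x)/65 - sin(4*x)/65 - 122*cos(4*x)*exp(x)/65 + 451*exp(x)*sin(4*x)/260

Divide through by 2: f'' - 2f' + 17f = -sin(4*x).
Characteristic equation r² - 2r + 17 = 0 has discriminant (-2)² - 4·(17) = -64 < 0, so r = 1 ± 4i.
Hence f_h = C1*cos(4*x)*exp(x) + C2*exp(x)*sin(4*x).
Try f_p = A*cos(4*x) + B*sin(4*x). Substituting and equating the coefficients of cos(4x) and sin(4x) gives A = -8/65, B = -1/65, so f_p = -8*cos(4*x)/65 - sin(4*x)/65.
General solution: f = -8*cos(4*x)/65 - sin(4*x)/65 + C1*cos(4*x)*exp(x) + C2*exp(x)*sin(4*x).
Apply the initial conditions: f(0) = -8/65 + C1 = -2 and f'(0) = -4/65 + C1 + 4*C2 = 5. Solving gives C1 = -122/65, C2 = 451/260.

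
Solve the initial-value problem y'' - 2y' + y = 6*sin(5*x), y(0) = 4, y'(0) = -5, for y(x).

Characteristic equation r² - 2r + 1 = 0 has discriminant (-2)² - 4·(1) = 0, so r = 1 is a repeated root.
Hence y_h = (C1 + C2*x)*exp(x).
Try y_p = A*cos(5*x) + B*sin(5*x). Substituting and equating the coefficients of cos(5x) and sin(5x) gives A = 15/169, B = -36/169, so y_p = -36*sin(5*x)/169 + 15*cos(5*x)/169.
General solution: y = -36*sin(5*x)/169 + 15*cos(5*x)/169 + C1*exp(x) + C2*x*exp(x).
Apply the initial conditions: y(0) = 15/169 + C1 = 4 and y'(0) = -180/169 + C1 + C2 = -5. Solving gives C1 = 661/169, C2 = -102/13.

y = -36*sin(5*x)/169 + 15*cos(5*x)/169 + 661*exp(x)/169 - 102*x*exp(x)/13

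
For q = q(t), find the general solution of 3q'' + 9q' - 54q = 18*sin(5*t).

q = -129*sin(5*t)/1037 - 45*cos(5*t)/1037 + C1*exp(3*t) + C2*exp(-6*t)

Divide through by 3: q'' + 3q' - 18q = 6*sin(5*t).
Characteristic equation r² + 3r - 18 = 0 factors as (r - 3)(r + 6) = 0, so r = 3, -6.
Hence q_h = C1*exp(3*t) + C2*exp(-6*t).
Try q_p = A*cos(5*t) + B*sin(5*t). Substituting and equating the coefficients of cos(5t) and sin(5t) gives A = -45/1037, B = -129/1037, so q_p = -129*sin(5*t)/1037 - 45*cos(5*t)/1037.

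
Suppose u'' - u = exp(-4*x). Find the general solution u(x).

u = exp(-4*x)/15 + C1*exp(-x) + C2*exp(x)

Characteristic equation r² - 1 = 0 factors as (r + 1)(r - 1) = 0, so r = -1, 1.
Hence u_h = C1*exp(-x) + C2*exp(x).
Try u_p = A*exp(-4*x). Substituting into the equation and dividing by exp(-4*x) gives A = 1/15, so u_p = exp(-4*x)/15.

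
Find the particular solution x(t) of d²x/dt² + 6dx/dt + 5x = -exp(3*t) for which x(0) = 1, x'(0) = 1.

Characteristic equation r² + 6r + 5 = 0 factors as (r + 1)(r + 5) = 0, so r = -1, -5.
Hence x_h = C1*exp(-t) + C2*exp(-5*t).
Try x_p = A*exp(3*t). Substituting into the equation and dividing by exp(3*t) gives A = -1/32, so x_p = -exp(3*t)/32.
General solution: x = -exp(3*t)/32 + C1*exp(-t) + C2*exp(-5*t).
Apply the initial conditions: x(0) = -1/32 + C1 + C2 = 1 and x'(0) = -3/32 - C1 - 5*C2 = 1. Solving gives C1 = 25/16, C2 = -17/32.

x = -17*exp(-5*t)/32 - exp(3*t)/32 + 25*exp(-t)/16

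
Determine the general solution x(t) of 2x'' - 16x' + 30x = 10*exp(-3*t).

Divide through by 2: x'' - 8x' + 15x = 5*exp(-3*t).
Characteristic equation r² - 8r + 15 = 0 factors as (r - 3)(r - 5) = 0, so r = 3, 5.
Hence x_h = C1*exp(3*t) + C2*exp(5*t).
Try x_p = A*exp(-3*t). Substituting into the equation and dividing by exp(-3*t) gives A = 5/48, so x_p = 5*exp(-3*t)/48.

x = 5*exp(-3*t)/48 + C1*exp(3*t) + C2*exp(5*t)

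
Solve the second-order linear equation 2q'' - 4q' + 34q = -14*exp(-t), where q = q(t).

q = -7*exp(-t)/20 + C1*cos(4*t)*exp(t) + C2*exp(t)*sin(4*t)

Divide through by 2: q'' - 2q' + 17q = -7*exp(-t).
Characteristic equation r² - 2r + 17 = 0 has discriminant (-2)² - 4·(17) = -64 < 0, so r = 1 ± 4i.
Hence q_h = C1*cos(4*t)*exp(t) + C2*exp(t)*sin(4*t).
Try q_p = A*exp(-t). Substituting into the equation and dividing by exp(-t) gives A = -7/20, so q_p = -7*exp(-t)/20.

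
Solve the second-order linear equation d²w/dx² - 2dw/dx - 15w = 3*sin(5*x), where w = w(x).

w = -6*sin(5*x)/85 + 3*cos(5*x)/170 + C1*exp(-3*x) + C2*exp(5*x)

Characteristic equation r² - 2r - 15 = 0 factors as (r + 3)(r - 5) = 0, so r = -3, 5.
Hence w_h = C1*exp(-3*x) + C2*exp(5*x).
Try w_p = A*cos(5*x) + B*sin(5*x). Substituting and equating the coefficients of cos(5x) and sin(5x) gives A = 3/170, B = -6/85, so w_p = -6*sin(5*x)/85 + 3*cos(5*x)/170.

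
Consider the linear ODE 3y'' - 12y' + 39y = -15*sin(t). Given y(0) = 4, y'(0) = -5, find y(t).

y = -3*sin(t)/8 - cos(t)/8 - 103*exp(2*t)*sin(3*t)/24 + 33*cos(3*t)*exp(2*t)/8

Divide through by 3: y'' - 4y' + 13y = -5*sin(t).
Characteristic equation r² - 4r + 13 = 0 has discriminant (-4)² - 4·(13) = -36 < 0, so r = 2 ± 3i.
Hence y_h = C1*cos(3*t)*exp(2*t) + C2*exp(2*t)*sin(3*t).
Try y_p = A*cos(t) + B*sin(t). Substituting and equating the coefficients of cos(t) and sin(t) gives A = -1/8, B = -3/8, so y_p = -3*sin(t)/8 - cos(t)/8.
General solution: y = -3*sin(t)/8 - cos(t)/8 + C1*cos(3*t)*exp(2*t) + C2*exp(2*t)*sin(3*t).
Apply the initial conditions: y(0) = -1/8 + C1 = 4 and y'(0) = -3/8 + 2*C1 + 3*C2 = -5. Solving gives C1 = 33/8, C2 = -103/24.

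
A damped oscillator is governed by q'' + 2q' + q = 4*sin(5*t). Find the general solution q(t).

q = -24*sin(5*t)/169 - 10*cos(5*t)/169 + C1*exp(-t) + C2*t*exp(-t)

Characteristic equation r² + 2r + 1 = 0 has discriminant (2)² - 4·(1) = 0, so r = -1 is a repeated root.
Hence q_h = (C1 + C2*t)*exp(-t).
Try q_p = A*cos(5*t) + B*sin(5*t). Substituting and equating the coefficients of cos(5t) and sin(5t) gives A = -10/169, B = -24/169, so q_p = -24*sin(5*t)/169 - 10*cos(5*t)/169.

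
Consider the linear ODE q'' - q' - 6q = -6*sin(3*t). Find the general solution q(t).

Characteristic equation r² - r - 6 = 0 factors as (r + 2)(r - 3) = 0, so r = -2, 3.
Hence q_h = C1*exp(-2*t) + C2*exp(3*t).
Try q_p = A*cos(3*t) + B*sin(3*t). Substituting and equating the coefficients of cos(3t) and sin(3t) gives A = -1/13, B = 5/13, so q_p = -cos(3*t)/13 + 5*sin(3*t)/13.

q = -cos(3*t)/13 + 5*sin(3*t)/13 + C1*exp(-2*t) + C2*exp(3*t)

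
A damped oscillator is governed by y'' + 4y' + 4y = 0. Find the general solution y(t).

Characteristic equation r² + 4r + 4 = 0 has discriminant (4)² - 4·(4) = 0, so r = -2 is a repeated root.
Hence y_h = (C1 + C2*t)*exp(-2*t).

y = C1*exp(-2*t) + C2*t*exp(-2*t)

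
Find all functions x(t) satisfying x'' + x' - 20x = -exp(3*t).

x = exp(3*t)/8 + C1*exp(4*t) + C2*exp(-5*t)

Characteristic equation r² + r - 20 = 0 factors as (r - 4)(r + 5) = 0, so r = 4, -5.
Hence x_h = C1*exp(4*t) + C2*exp(-5*t).
Try x_p = A*exp(3*t). Substituting into the equation and dividing by exp(3*t) gives A = 1/8, so x_p = exp(3*t)/8.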